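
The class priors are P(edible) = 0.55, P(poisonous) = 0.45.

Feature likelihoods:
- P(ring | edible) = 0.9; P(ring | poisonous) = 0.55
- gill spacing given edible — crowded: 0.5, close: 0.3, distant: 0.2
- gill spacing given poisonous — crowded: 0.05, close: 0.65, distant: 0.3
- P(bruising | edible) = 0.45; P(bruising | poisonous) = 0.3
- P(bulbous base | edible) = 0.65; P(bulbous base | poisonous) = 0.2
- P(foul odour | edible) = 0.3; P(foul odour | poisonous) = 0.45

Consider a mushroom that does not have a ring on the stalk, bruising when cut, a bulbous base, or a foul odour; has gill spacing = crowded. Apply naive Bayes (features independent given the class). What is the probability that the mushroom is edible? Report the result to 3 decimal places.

edible: 0.55 × (1−0.9) × 0.5 × (1−0.45) × (1−0.65) × (1−0.3) = 0.003705625
poisonous: 0.45 × (1−0.55) × 0.05 × (1−0.3) × (1−0.2) × (1−0.45) = 0.0031185
P(edible | x) = 0.003705625 / 0.006824125 ≈ 0.543

0.543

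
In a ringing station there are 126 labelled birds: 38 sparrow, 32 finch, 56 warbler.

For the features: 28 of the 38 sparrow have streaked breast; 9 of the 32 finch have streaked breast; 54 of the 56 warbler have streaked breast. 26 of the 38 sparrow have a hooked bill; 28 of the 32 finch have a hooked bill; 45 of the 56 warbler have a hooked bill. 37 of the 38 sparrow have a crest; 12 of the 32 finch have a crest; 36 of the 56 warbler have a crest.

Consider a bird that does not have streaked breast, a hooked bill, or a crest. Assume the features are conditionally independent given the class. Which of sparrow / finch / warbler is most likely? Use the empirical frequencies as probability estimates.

finch

sparrow: (38/126) × (10/38) × (12/38) × (1/38) ≈ 0.000659544
finch: (32/126) × (23/32) × (4/32) × (20/32) ≈ 0.0142609
warbler: (56/126) × (2/56) × (11/56) × (20/56) ≈ 0.00111354
Highest score → finch.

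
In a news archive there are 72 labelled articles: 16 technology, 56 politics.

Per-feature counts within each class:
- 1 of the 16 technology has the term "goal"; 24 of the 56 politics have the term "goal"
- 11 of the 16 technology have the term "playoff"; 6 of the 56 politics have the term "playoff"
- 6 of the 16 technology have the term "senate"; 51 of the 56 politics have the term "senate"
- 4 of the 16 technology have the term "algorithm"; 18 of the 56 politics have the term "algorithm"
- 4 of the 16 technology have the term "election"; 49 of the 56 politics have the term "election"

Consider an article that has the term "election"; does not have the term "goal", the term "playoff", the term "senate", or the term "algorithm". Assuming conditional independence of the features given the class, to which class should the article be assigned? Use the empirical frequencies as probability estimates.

technology: (16/72) × (15/16) × (5/16) × (10/16) × (12/16) × (4/16) = 0.00762939453125
politics: (56/72) × (32/56) × (50/56) × (5/56) × (38/56) × (49/56) ≈ 0.0210371
Highest score → politics.

politics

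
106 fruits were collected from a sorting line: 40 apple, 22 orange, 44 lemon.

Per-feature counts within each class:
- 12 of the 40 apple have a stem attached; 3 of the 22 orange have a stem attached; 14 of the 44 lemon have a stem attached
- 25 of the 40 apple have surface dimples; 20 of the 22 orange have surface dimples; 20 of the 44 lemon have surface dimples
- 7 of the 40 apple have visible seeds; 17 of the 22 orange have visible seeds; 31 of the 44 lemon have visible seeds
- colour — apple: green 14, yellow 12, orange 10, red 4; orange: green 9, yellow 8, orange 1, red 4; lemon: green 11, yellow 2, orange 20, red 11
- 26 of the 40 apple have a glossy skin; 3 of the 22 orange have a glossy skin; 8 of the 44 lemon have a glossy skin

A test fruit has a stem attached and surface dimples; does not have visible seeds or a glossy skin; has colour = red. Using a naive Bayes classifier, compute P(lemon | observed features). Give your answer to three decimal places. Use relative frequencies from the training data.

apple: (40/106) × (12/40) × (25/40) × (33/40) × (4/40) × (14/40) ≈ 0.00204304
orange: (22/106) × (3/22) × (20/22) × (5/22) × (4/22) × (19/22) ≈ 0.000918202
lemon: (44/106) × (14/44) × (20/44) × (13/44) × (11/44) × (36/44) ≈ 0.00362811
P(lemon | x) = 0.00362811 / 0.006589352 ≈ 0.551

0.551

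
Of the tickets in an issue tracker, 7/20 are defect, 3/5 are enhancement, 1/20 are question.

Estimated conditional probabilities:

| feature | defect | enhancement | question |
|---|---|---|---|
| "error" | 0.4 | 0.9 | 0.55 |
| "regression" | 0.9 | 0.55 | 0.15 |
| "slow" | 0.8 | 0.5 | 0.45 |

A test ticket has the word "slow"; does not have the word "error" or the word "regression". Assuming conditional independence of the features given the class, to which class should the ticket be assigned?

defect

defect: 0.35 × (1−0.4) × (1−0.9) × 0.8 = 0.0168
enhancement: 0.6 × (1−0.9) × (1−0.55) × 0.5 = 0.0135
question: 0.05 × (1−0.55) × (1−0.15) × 0.45 = 0.00860625
Highest score → defect.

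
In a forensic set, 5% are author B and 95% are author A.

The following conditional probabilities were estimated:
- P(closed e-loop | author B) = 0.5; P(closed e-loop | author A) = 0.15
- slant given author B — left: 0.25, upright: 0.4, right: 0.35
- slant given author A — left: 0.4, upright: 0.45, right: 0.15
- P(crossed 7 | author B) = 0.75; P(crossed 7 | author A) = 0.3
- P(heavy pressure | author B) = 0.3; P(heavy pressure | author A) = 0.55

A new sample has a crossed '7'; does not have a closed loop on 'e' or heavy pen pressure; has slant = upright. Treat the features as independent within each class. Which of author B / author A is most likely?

author A

author B: 0.05 × (1−0.5) × 0.4 × 0.75 × (1−0.3) = 0.00525
author A: 0.95 × (1−0.15) × 0.45 × 0.3 × (1−0.55) = 0.049055625
Highest score → author A.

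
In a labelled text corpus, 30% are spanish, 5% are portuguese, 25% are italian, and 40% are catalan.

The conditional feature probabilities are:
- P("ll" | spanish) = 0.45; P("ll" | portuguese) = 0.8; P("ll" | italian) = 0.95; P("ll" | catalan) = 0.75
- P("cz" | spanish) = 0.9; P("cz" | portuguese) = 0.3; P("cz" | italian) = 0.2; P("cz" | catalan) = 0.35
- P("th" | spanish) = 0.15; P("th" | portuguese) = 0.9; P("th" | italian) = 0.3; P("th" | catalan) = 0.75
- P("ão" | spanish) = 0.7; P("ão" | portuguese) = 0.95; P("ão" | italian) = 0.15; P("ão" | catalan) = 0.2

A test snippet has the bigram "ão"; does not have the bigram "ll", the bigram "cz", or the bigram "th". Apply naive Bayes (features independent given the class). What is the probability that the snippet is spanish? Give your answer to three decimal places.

0.664

spanish: 0.3 × (1−0.45) × (1−0.9) × (1−0.15) × 0.7 = 0.0098175
portuguese: 0.05 × (1−0.8) × (1−0.3) × (1−0.9) × 0.95 = 0.000665
italian: 0.25 × (1−0.95) × (1−0.2) × (1−0.3) × 0.15 = 0.00105
catalan: 0.4 × (1−0.75) × (1−0.35) × (1−0.75) × 0.2 = 0.00325
P(spanish | x) = 0.0098175 / 0.0147825 ≈ 0.664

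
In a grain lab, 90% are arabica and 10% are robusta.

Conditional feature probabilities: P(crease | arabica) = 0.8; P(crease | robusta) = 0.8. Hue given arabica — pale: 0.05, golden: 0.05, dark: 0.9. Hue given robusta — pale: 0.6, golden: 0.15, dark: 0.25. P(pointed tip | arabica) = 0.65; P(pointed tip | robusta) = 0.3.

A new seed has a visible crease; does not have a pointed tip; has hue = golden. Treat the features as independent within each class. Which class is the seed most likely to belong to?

arabica

arabica: 0.9 × 0.8 × 0.05 × (1−0.65) = 0.0126
robusta: 0.1 × 0.8 × 0.15 × (1−0.3) = 0.0084
Highest score → arabica.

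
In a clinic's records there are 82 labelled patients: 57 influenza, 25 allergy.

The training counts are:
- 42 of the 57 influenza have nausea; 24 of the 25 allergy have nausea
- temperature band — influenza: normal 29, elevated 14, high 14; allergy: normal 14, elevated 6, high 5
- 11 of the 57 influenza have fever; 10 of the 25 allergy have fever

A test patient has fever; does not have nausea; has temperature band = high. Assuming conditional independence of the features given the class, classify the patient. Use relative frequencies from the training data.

influenza: (57/82) × (15/57) × (14/57) × (11/57) ≈ 0.00867059
allergy: (25/82) × (1/25) × (5/25) × (10/25) ≈ 0.00097561
Highest score → influenza.

influenza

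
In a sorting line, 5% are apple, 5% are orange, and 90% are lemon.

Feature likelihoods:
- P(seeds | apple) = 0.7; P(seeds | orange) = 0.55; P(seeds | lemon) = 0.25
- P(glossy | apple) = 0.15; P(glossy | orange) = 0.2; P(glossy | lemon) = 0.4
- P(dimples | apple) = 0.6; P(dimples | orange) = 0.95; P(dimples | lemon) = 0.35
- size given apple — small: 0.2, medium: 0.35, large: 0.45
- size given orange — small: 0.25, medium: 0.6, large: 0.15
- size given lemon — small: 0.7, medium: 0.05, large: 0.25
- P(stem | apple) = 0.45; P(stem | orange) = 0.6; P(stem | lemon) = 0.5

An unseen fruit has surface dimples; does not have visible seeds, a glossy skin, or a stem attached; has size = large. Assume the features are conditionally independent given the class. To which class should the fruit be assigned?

lemon

apple: 0.05 × (1−0.7) × (1−0.15) × 0.6 × 0.45 × (1−0.45) = 0.001893375
orange: 0.05 × (1−0.55) × (1−0.2) × 0.95 × 0.15 × (1−0.6) = 0.001026
lemon: 0.9 × (1−0.25) × (1−0.4) × 0.35 × 0.25 × (1−0.5) = 0.01771875
Highest score → lemon.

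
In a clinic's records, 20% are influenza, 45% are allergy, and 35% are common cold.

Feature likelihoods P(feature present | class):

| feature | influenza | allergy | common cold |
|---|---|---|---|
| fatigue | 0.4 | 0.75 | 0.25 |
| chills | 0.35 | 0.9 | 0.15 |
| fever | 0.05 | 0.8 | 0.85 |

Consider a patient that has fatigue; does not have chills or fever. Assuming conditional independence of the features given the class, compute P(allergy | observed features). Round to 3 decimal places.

influenza: 0.2 × 0.4 × (1−0.35) × (1−0.05) = 0.0494
allergy: 0.45 × 0.75 × (1−0.9) × (1−0.8) = 0.00675
common cold: 0.35 × 0.25 × (1−0.15) × (1−0.85) = 0.01115625
P(allergy | x) = 0.00675 / 0.06730625 ≈ 0.100

0.100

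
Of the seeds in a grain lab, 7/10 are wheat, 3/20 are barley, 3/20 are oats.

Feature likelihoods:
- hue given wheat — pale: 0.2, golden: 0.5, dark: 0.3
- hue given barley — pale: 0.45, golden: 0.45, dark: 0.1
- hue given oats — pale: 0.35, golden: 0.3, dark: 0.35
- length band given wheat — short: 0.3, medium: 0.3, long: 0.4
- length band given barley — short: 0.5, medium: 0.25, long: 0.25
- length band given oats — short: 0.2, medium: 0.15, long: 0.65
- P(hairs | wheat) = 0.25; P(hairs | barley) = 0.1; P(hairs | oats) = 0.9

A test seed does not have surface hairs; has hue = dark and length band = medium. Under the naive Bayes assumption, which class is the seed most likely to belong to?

wheat

wheat: 0.7 × 0.3 × 0.3 × (1−0.25) = 0.04725
barley: 0.15 × 0.1 × 0.25 × (1−0.1) = 0.003375
oats: 0.15 × 0.35 × 0.15 × (1−0.9) = 0.0007875
Highest score → wheat.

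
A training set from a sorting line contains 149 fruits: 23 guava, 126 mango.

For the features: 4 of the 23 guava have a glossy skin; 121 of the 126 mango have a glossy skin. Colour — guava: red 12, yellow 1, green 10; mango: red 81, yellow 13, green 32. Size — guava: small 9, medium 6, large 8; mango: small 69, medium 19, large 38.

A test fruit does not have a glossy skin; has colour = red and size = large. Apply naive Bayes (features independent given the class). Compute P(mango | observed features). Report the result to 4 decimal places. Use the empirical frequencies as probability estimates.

guava: (23/149) × (19/23) × (12/23) × (8/23) ≈ 0.023141
mango: (126/149) × (5/126) × (81/126) × (38/126) ≈ 0.00650596
P(mango | x) = 0.00650596 / 0.02964696 ≈ 0.2194

0.2194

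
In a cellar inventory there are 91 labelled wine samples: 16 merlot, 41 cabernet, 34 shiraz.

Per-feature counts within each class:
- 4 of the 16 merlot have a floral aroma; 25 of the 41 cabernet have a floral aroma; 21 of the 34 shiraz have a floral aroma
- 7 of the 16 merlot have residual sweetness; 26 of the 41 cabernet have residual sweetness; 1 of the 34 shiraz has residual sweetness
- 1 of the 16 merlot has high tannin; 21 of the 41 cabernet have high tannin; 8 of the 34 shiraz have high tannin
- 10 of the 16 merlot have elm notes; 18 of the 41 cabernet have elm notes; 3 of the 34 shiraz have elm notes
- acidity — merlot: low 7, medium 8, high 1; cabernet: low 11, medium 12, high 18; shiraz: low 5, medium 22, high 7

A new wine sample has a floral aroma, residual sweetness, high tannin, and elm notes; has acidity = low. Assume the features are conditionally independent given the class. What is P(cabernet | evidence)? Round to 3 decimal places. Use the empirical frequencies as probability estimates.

merlot: (16/91) × (4/16) × (7/16) × (1/16) × (10/16) × (7/16) ≈ 0.000328651
cabernet: (41/91) × (25/41) × (26/41) × (21/41) × (18/41) × (11/41) ≈ 0.0105104
shiraz: (34/91) × (21/34) × (1/34) × (8/34) × (3/34) × (5/34) ≈ 0.0000207226
P(cabernet | x) = 0.0105104 / 0.0108597736 ≈ 0.968

0.968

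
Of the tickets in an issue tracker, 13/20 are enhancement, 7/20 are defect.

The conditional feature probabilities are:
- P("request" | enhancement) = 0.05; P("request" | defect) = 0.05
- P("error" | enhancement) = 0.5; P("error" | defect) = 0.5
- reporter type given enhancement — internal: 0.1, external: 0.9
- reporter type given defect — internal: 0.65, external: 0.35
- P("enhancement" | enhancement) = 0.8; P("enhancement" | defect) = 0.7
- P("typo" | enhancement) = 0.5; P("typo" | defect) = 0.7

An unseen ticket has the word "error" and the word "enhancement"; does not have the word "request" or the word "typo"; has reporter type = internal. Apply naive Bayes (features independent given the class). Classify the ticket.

enhancement: 0.65 × (1−0.05) × 0.5 × 0.1 × 0.8 × (1−0.5) = 0.01235
defect: 0.35 × (1−0.05) × 0.5 × 0.65 × 0.7 × (1−0.7) = 0.022693125
Highest score → defect.

defect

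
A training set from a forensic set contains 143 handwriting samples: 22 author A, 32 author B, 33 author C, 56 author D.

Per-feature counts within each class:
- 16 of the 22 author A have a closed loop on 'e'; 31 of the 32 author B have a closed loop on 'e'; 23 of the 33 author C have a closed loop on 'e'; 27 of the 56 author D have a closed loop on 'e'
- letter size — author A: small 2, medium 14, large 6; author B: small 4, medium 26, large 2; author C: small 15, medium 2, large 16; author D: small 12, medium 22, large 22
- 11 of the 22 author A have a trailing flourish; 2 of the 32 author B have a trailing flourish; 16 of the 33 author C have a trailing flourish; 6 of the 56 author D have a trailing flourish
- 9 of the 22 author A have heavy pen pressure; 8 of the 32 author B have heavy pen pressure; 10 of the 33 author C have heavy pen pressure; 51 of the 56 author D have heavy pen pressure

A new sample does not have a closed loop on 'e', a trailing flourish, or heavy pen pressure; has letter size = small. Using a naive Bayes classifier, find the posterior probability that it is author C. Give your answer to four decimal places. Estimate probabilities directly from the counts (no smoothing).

0.6867

author A: (22/143) × (6/22) × (2/22) × (11/22) × (13/22) ≈ 0.00112697
author B: (32/143) × (1/32) × (4/32) × (30/32) × (24/32) ≈ 0.00061462
author C: (33/143) × (10/33) × (15/33) × (17/33) × (23/33) ≈ 0.0114127
author D: (56/143) × (29/56) × (12/56) × (50/56) × (5/56) ≈ 0.00346433
P(author C | x) = 0.0114127 / 0.01661862 ≈ 0.6867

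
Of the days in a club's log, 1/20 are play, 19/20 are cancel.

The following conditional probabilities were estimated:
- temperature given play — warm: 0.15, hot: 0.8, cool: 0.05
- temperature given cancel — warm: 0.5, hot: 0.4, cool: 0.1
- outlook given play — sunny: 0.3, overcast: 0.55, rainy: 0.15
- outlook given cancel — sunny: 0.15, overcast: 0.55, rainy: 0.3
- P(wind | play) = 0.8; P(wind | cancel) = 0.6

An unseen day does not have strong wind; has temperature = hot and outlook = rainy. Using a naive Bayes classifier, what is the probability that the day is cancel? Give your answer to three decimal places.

play: 0.05 × 0.8 × 0.15 × (1−0.8) = 0.0012
cancel: 0.95 × 0.4 × 0.3 × (1−0.6) = 0.0456
P(cancel | x) = 0.0456 / 0.0468 ≈ 0.974

0.974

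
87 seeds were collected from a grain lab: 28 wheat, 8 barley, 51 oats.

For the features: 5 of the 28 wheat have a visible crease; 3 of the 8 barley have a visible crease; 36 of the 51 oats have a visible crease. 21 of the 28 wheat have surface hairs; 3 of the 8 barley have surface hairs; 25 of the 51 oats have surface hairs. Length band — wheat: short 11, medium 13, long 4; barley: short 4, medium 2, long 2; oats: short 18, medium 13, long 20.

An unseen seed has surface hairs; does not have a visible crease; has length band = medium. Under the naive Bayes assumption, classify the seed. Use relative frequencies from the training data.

wheat: (28/87) × (23/28) × (21/28) × (13/28) ≈ 0.0920567
barley: (8/87) × (5/8) × (3/8) × (2/8) ≈ 0.00538793
oats: (51/87) × (15/51) × (25/51) × (13/51) ≈ 0.0215434
Highest score → wheat.

wheat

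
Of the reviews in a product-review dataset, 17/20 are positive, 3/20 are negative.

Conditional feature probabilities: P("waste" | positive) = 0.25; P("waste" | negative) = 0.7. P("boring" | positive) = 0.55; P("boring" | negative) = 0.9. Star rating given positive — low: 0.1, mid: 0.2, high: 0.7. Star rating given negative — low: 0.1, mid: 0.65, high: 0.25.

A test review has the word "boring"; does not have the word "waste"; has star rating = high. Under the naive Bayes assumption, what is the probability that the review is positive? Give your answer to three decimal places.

positive: 0.85 × (1−0.25) × 0.55 × 0.7 = 0.2454375
negative: 0.15 × (1−0.7) × 0.9 × 0.25 = 0.010125
P(positive | x) = 0.2454375 / 0.2555625 ≈ 0.960

0.960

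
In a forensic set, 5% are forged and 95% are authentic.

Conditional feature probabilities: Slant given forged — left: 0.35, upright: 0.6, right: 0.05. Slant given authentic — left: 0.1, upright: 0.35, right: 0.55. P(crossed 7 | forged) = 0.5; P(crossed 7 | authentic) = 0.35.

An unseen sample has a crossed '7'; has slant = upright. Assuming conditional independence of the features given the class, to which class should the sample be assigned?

authentic

forged: 0.05 × 0.6 × 0.5 = 0.015
authentic: 0.95 × 0.35 × 0.35 = 0.116375
Highest score → authentic.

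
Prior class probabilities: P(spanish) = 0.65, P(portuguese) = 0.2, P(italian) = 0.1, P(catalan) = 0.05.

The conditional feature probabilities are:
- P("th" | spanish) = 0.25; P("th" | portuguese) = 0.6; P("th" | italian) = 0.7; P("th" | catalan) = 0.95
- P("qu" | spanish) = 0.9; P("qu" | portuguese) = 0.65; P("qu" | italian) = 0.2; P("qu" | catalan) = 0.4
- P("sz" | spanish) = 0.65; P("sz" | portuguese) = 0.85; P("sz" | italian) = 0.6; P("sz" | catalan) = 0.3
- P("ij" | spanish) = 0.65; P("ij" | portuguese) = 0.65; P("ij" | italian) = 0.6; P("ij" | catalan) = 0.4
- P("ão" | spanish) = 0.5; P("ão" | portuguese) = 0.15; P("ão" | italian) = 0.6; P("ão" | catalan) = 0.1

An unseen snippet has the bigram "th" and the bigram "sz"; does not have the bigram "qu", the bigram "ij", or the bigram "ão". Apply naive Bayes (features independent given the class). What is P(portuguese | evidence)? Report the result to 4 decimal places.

0.4728

spanish: 0.65 × 0.25 × (1−0.9) × 0.65 × (1−0.65) × (1−0.5) = 0.0018484375
portuguese: 0.2 × 0.6 × (1−0.65) × 0.85 × (1−0.65) × (1−0.15) = 0.01062075
italian: 0.1 × 0.7 × (1−0.2) × 0.6 × (1−0.6) × (1−0.6) = 0.005376
catalan: 0.05 × 0.95 × (1−0.4) × 0.3 × (1−0.4) × (1−0.1) = 0.004617
P(portuguese | x) = 0.01062075 / 0.0224621875 ≈ 0.4728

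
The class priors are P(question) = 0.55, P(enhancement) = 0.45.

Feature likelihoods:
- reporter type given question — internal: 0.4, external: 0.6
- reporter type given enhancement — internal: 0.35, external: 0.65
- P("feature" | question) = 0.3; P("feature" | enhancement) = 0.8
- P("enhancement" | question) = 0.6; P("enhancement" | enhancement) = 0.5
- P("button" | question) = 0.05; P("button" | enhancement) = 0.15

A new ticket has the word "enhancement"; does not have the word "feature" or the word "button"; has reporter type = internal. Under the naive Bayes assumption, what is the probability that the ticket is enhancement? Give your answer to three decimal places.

question: 0.55 × 0.4 × (1−0.3) × 0.6 × (1−0.05) = 0.08778
enhancement: 0.45 × 0.35 × (1−0.8) × 0.5 × (1−0.15) = 0.0133875
P(enhancement | x) = 0.0133875 / 0.1011675 ≈ 0.132

0.132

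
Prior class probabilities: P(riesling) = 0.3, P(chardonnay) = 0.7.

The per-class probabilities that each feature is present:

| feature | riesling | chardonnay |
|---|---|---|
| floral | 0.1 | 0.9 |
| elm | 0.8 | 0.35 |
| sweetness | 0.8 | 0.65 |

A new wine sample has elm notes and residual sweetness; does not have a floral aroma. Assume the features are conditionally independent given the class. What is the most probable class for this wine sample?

riesling: 0.3 × (1−0.1) × 0.8 × 0.8 = 0.1728
chardonnay: 0.7 × (1−0.9) × 0.35 × 0.65 = 0.015925
Highest score → riesling.

riesling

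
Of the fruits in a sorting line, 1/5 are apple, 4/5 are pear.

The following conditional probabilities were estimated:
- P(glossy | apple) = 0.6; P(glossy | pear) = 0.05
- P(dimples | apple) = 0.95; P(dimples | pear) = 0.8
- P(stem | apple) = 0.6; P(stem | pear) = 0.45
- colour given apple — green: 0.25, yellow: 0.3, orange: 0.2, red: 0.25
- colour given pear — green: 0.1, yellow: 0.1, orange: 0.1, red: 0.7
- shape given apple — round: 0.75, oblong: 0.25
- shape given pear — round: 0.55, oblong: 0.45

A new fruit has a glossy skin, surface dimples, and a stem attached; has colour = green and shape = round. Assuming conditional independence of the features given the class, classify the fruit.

apple

apple: 0.2 × 0.6 × 0.95 × 0.6 × 0.25 × 0.75 = 0.012825
pear: 0.8 × 0.05 × 0.8 × 0.45 × 0.1 × 0.55 = 0.000792
Highest score → apple.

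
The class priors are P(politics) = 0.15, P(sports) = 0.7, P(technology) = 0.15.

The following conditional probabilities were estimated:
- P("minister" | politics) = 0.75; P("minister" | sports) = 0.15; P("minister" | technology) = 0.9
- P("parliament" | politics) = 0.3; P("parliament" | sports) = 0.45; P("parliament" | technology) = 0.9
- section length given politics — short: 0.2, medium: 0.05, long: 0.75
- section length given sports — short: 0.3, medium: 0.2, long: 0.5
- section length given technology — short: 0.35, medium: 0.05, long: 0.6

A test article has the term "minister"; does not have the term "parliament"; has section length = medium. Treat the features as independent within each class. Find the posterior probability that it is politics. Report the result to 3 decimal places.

0.244

politics: 0.15 × 0.75 × (1−0.3) × 0.05 = 0.0039375
sports: 0.7 × 0.15 × (1−0.45) × 0.2 = 0.01155
technology: 0.15 × 0.9 × (1−0.9) × 0.05 = 0.000675
P(politics | x) = 0.0039375 / 0.0161625 ≈ 0.244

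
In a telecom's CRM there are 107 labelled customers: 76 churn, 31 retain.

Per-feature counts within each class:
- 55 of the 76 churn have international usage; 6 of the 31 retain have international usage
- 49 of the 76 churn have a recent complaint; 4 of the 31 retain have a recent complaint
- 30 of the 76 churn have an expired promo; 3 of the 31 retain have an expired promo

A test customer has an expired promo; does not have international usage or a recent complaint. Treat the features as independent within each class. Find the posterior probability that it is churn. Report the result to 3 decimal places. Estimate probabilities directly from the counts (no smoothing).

0.583

churn: (76/107) × (21/76) × (27/76) × (30/76) ≈ 0.0275228
retain: (31/107) × (25/31) × (27/31) × (3/31) ≈ 0.0196933
P(churn | x) = 0.0275228 / 0.0472161 ≈ 0.583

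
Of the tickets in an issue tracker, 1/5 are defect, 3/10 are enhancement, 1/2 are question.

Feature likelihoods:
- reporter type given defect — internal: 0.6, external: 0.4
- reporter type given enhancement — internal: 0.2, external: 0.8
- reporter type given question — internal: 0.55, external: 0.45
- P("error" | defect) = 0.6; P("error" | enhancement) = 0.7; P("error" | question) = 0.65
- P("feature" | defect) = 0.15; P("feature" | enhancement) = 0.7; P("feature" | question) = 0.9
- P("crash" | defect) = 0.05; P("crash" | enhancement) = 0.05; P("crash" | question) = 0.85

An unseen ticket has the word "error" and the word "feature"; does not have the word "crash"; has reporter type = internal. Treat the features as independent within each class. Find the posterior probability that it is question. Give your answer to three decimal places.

0.387

defect: 0.2 × 0.6 × 0.6 × 0.15 × (1−0.05) = 0.01026
enhancement: 0.3 × 0.2 × 0.7 × 0.7 × (1−0.05) = 0.02793
question: 0.5 × 0.55 × 0.65 × 0.9 × (1−0.85) = 0.02413125
P(question | x) = 0.02413125 / 0.06232125 ≈ 0.387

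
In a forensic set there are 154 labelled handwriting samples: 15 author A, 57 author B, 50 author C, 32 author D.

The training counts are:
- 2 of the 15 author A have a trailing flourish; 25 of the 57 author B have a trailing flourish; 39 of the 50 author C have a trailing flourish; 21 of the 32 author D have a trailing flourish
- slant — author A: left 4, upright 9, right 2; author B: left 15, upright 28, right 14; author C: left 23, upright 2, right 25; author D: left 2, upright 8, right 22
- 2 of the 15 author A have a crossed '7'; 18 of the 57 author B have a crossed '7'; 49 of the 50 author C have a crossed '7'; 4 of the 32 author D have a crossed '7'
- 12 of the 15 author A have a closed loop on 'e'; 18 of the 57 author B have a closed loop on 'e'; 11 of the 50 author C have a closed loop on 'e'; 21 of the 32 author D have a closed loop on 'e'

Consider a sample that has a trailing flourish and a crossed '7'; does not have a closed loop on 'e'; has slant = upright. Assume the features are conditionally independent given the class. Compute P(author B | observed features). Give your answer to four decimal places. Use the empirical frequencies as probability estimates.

author A: (15/154) × (2/15) × (9/15) × (2/15) × (3/15) ≈ 0.000207792
author B: (57/154) × (25/57) × (28/57) × (18/57) × (39/57) ≈ 0.0172302
author C: (50/154) × (39/50) × (2/50) × (49/50) × (39/50) ≈ 0.00774327
author D: (32/154) × (21/32) × (8/32) × (4/32) × (11/32) = 0.00146484375
P(author B | x) = 0.0172302 / 0.02664610575 ≈ 0.6466

0.6466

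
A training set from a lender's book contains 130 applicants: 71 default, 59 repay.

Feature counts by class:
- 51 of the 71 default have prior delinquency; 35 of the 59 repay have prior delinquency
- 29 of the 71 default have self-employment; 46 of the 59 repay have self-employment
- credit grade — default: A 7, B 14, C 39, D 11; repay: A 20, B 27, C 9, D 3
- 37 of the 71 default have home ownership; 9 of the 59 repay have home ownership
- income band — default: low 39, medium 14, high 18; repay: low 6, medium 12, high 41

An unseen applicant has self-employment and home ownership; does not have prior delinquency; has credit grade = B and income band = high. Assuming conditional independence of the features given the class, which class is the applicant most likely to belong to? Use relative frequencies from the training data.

repay

default: (71/130) × (20/71) × (29/71) × (14/71) × (37/71) × (18/71) ≈ 0.00163702
repay: (59/130) × (24/59) × (46/59) × (27/59) × (9/59) × (41/59) ≈ 0.00698245
Highest score → repay.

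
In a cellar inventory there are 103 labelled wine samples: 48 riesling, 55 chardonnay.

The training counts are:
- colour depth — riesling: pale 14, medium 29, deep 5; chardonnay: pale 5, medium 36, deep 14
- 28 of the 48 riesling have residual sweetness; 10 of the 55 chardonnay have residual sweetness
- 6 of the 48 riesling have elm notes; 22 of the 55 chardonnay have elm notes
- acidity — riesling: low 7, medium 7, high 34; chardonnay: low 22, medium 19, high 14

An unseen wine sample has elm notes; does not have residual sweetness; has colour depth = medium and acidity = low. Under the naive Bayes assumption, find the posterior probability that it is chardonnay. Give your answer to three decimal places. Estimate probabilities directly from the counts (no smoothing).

0.955

riesling: (48/103) × (29/48) × (20/48) × (6/48) × (7/48) ≈ 0.00213853
chardonnay: (55/103) × (36/55) × (45/55) × (22/55) × (22/55) ≈ 0.0457546
P(chardonnay | x) = 0.0457546 / 0.04789313 ≈ 0.955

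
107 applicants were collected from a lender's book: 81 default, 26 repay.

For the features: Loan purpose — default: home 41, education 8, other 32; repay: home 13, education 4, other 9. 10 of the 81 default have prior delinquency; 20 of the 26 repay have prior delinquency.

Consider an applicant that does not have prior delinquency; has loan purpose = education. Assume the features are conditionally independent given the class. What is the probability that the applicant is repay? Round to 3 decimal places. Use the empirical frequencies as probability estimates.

default: (81/107) × (8/81) × (71/81) ≈ 0.0655359
repay: (26/107) × (4/26) × (6/26) ≈ 0.00862689
P(repay | x) = 0.00862689 / 0.07416279 ≈ 0.116

0.116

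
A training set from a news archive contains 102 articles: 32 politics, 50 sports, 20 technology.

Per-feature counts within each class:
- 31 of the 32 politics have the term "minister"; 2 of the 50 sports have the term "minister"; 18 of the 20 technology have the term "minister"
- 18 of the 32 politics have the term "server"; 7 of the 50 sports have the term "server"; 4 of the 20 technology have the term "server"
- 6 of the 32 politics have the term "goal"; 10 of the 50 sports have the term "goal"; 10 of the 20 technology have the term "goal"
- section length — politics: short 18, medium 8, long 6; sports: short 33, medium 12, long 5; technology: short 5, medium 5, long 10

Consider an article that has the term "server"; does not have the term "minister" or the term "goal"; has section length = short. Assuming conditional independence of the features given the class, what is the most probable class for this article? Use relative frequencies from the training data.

politics: (32/102) × (1/32) × (18/32) × (26/32) × (18/32) ≈ 0.00252039
sports: (50/102) × (48/50) × (7/50) × (40/50) × (33/50) ≈ 0.0347859
technology: (20/102) × (2/20) × (4/20) × (10/20) × (5/20) ≈ 0.000490196
Highest score → sports.

sports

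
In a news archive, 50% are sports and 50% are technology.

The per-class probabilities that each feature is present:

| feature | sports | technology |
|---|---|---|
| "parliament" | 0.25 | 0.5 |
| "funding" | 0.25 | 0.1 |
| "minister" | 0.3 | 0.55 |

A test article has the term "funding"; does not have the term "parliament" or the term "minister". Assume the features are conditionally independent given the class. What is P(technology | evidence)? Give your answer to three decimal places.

0.146

sports: 0.5 × (1−0.25) × 0.25 × (1−0.3) = 0.065625
technology: 0.5 × (1−0.5) × 0.1 × (1−0.55) = 0.01125
P(technology | x) = 0.01125 / 0.076875 ≈ 0.146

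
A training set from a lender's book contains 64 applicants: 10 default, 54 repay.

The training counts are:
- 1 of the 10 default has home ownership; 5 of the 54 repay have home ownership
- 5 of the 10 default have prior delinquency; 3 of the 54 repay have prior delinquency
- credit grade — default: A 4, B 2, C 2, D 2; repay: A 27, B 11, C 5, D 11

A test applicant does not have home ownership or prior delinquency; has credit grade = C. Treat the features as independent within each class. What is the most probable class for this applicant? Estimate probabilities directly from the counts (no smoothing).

repay

default: (10/64) × (9/10) × (5/10) × (2/10) = 0.0140625
repay: (54/64) × (49/54) × (51/54) × (5/54) ≈ 0.0669528
Highest score → repay.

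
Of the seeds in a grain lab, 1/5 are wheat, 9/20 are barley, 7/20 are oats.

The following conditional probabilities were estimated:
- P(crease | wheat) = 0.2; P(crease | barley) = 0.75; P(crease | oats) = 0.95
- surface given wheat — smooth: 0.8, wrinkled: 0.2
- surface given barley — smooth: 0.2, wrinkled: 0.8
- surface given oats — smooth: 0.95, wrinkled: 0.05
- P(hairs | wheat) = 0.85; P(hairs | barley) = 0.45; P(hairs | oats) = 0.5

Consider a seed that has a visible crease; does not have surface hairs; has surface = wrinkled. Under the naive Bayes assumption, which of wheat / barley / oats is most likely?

barley

wheat: 0.2 × 0.2 × 0.2 × (1−0.85) = 0.0012
barley: 0.45 × 0.75 × 0.8 × (1−0.45) = 0.1485
oats: 0.35 × 0.95 × 0.05 × (1−0.5) = 0.0083125
Highest score → barley.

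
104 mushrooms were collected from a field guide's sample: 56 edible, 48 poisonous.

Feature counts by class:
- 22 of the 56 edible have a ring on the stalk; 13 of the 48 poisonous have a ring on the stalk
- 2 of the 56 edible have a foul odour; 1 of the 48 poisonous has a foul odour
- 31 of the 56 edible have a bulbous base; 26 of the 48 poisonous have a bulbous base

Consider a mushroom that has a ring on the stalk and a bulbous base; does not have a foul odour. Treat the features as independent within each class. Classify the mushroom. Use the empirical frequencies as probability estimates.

edible

edible: (56/104) × (22/56) × (54/56) × (31/56) ≈ 0.112919
poisonous: (48/104) × (13/48) × (47/48) × (26/48) ≈ 0.0662977
Highest score → edible.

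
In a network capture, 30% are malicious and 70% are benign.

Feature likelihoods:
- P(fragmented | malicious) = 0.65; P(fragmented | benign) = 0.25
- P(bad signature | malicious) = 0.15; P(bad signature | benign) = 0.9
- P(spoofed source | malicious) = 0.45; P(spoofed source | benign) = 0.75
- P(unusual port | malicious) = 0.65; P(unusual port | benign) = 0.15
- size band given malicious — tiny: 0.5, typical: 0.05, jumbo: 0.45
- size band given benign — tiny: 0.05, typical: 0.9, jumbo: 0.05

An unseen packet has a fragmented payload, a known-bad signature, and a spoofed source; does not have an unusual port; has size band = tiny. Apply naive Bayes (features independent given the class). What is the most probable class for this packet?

malicious: 0.3 × 0.65 × 0.15 × 0.45 × (1−0.65) × 0.5 = 0.0023034375
benign: 0.7 × 0.25 × 0.9 × 0.75 × (1−0.15) × 0.05 = 0.0050203125
Highest score → benign.

benign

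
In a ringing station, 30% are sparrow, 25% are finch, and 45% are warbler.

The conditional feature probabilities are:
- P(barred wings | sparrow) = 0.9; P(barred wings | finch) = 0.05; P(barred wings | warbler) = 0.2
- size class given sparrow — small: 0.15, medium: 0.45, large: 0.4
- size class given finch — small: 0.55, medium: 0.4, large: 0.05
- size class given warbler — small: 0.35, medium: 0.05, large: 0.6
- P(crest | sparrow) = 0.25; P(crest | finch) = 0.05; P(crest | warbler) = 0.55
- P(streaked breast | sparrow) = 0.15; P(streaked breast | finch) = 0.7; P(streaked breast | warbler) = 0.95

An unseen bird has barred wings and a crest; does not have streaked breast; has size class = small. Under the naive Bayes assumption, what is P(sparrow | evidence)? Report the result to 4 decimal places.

sparrow: 0.3 × 0.9 × 0.15 × 0.25 × (1−0.15) = 0.00860625
finch: 0.25 × 0.05 × 0.55 × 0.05 × (1−0.7) = 0.000103125
warbler: 0.45 × 0.2 × 0.35 × 0.55 × (1−0.95) = 0.00086625
P(sparrow | x) = 0.00860625 / 0.009575625 ≈ 0.8988

0.8988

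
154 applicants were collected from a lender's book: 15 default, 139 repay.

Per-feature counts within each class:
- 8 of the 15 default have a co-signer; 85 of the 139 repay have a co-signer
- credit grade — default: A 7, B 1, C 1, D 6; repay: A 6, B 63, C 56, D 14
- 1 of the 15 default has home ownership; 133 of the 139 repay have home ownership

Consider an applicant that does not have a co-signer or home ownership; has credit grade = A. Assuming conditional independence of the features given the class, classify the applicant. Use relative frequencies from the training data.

default

default: (15/154) × (7/15) × (7/15) × (14/15) ≈ 0.019798
repay: (139/154) × (54/139) × (6/139) × (6/139) ≈ 0.00065335
Highest score → default.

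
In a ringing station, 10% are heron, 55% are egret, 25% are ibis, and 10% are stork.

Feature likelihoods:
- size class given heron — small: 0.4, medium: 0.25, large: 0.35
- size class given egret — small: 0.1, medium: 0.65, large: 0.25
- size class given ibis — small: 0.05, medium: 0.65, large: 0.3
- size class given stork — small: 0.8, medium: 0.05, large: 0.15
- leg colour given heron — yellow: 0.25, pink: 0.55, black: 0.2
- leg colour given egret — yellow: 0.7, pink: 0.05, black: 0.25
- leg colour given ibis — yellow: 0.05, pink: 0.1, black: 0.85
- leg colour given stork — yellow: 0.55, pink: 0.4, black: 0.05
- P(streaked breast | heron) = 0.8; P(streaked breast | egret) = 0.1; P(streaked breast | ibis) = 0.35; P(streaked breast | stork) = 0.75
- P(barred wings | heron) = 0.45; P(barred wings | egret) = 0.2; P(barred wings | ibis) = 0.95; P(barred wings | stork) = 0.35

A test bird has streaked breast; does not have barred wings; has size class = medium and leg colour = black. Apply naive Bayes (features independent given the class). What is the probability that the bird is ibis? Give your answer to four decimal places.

heron: 0.1 × 0.25 × 0.2 × 0.8 × (1−0.45) = 0.0022
egret: 0.55 × 0.65 × 0.25 × 0.1 × (1−0.2) = 0.00715
ibis: 0.25 × 0.65 × 0.85 × 0.35 × (1−0.95) = 0.0024171875
stork: 0.1 × 0.05 × 0.05 × 0.75 × (1−0.35) = 0.000121875
P(ibis | x) = 0.0024171875 / 0.0118890625 ≈ 0.2033

0.2033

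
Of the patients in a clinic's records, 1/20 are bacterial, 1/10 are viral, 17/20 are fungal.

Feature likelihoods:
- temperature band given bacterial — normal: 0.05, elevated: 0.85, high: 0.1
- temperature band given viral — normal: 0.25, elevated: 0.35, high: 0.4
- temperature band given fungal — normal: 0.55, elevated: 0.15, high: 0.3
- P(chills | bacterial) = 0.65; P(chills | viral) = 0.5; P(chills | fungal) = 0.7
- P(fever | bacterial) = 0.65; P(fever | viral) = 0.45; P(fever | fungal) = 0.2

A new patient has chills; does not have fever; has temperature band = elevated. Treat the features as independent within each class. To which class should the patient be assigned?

bacterial: 0.05 × 0.85 × 0.65 × (1−0.65) = 0.00966875
viral: 0.1 × 0.35 × 0.5 × (1−0.45) = 0.009625
fungal: 0.85 × 0.15 × 0.7 × (1−0.2) = 0.0714
Highest score → fungal.

fungal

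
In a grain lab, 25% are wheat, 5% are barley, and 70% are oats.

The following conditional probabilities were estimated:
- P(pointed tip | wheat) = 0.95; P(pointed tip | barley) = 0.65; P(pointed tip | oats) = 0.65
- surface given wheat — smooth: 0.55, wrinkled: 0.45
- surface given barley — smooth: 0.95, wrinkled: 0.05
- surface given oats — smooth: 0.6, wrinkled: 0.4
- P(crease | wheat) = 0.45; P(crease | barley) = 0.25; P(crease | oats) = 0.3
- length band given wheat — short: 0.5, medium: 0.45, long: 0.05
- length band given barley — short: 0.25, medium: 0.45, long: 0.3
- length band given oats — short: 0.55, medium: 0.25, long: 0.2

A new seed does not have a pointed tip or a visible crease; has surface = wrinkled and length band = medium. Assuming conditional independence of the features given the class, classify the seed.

wheat: 0.25 × (1−0.95) × 0.45 × (1−0.45) × 0.45 = 0.0013921875
barley: 0.05 × (1−0.65) × 0.05 × (1−0.25) × 0.45 = 0.0002953125
oats: 0.7 × (1−0.65) × 0.4 × (1−0.3) × 0.25 = 0.01715
Highest score → oats.

oats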